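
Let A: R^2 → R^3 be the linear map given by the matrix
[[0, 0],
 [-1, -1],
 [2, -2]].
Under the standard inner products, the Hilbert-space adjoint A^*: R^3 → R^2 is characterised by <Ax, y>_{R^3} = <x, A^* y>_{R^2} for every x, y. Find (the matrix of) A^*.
A^* = A^T =
[[0, -1, 2],
 [0, -1, -2]]

For real matrices with standard dot products, the defining identity <Ax, y> = <x, A^* y> gives (Ax)^T y = x^T (A^*) y, i.e. x^T A^T y = x^T (A^*) y. Since this holds for all x, y, we must have A^* = A^T. Therefore
A^* =
[[0, -1, 2],
 [0, -1, -2]].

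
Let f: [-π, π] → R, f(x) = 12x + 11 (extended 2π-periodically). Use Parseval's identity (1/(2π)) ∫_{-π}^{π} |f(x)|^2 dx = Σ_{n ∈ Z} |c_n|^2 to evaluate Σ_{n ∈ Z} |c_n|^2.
Σ |c_n|^2 = 48π^2 + 121

Expand and integrate term by term over [-π, π]:
  ∫ (12x)^2 dx = 144·(2π^3/3); ∫ 2·12·(11)·x dx = 0 (odd integrand); ∫ 11^2 dx = 121·2π.
So (1/(2π)) ∫_{-π}^{π} (12x + 11)^2 dx = 144π^2/3 + 121 = 48π^2 + 121.
Parseval ⇒ Σ |c_n|^2 = 48π^2 + 121.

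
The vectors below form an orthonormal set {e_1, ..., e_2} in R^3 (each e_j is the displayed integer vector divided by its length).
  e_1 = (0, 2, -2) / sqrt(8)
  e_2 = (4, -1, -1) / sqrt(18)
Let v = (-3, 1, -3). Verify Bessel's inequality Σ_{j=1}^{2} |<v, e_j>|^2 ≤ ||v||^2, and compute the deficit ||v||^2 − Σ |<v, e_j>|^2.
Σ |<v, e_j>|^2 = 122/9; ||v||^2 = 19; deficit = 49/9

Write each e_j = u_j / sqrt(<u_j, u_j>) where u_j is the displayed integer vector. Then <v, e_j> = <v, u_j> / sqrt(<u_j, u_j>), so |<v, e_j>|^2 = <v, u_j>^2 / <u_j, u_j>.
Coefficients: <v, e_1> = 8/sqrt(8), <v, e_2> = -10/sqrt(18).
Square and sum: Σ |<v, e_j>|^2 = 122/9.
Compute ||v||^2 = v·v = 19.
Deficit = 19 − 122/9 = 49/9 ≥ 0, confirming Bessel's inequality. (The deficit equals ||v − Σ <v,e_j> e_j||^2, the squared distance from v to span{e_j}.)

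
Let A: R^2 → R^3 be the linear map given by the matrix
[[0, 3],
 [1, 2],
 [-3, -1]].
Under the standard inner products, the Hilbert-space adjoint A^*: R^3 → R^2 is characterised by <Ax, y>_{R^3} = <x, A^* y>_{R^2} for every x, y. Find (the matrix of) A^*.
A^* = A^T =
[[0, 1, -3],
 [3, 2, -1]]

For real matrices with standard dot products, the defining identity <Ax, y> = <x, A^* y> gives (Ax)^T y = x^T (A^*) y, i.e. x^T A^T y = x^T (A^*) y. Since this holds for all x, y, we must have A^* = A^T. Therefore
A^* =
[[0, 1, -3],
 [3, 2, -1]].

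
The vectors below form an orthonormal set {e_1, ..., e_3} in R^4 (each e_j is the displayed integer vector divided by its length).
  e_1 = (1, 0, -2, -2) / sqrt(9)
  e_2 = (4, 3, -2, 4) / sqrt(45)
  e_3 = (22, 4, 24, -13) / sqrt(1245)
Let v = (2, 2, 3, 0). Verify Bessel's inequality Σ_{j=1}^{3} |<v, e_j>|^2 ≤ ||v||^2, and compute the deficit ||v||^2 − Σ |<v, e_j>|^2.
Σ |<v, e_j>|^2 = 3872/249; ||v||^2 = 17; deficit = 361/249

Write each e_j = u_j / sqrt(<u_j, u_j>) where u_j is the displayed integer vector. Then <v, e_j> = <v, u_j> / sqrt(<u_j, u_j>), so |<v, e_j>|^2 = <v, u_j>^2 / <u_j, u_j>.
Coefficients: <v, e_1> = -4/sqrt(9), <v, e_2> = 8/sqrt(45), <v, e_3> = 124/sqrt(1245).
Square and sum: Σ |<v, e_j>|^2 = 3872/249.
Compute ||v||^2 = v·v = 17.
Deficit = 17 − 3872/249 = 361/249 ≥ 0, confirming Bessel's inequality. (The deficit equals ||v − Σ <v,e_j> e_j||^2, the squared distance from v to span{e_j}.)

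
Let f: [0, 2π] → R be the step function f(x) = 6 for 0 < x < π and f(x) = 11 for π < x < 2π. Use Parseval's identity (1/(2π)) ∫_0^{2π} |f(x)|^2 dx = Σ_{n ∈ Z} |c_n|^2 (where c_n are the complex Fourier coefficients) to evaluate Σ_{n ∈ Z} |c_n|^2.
Σ |c_n|^2 = 157/2

Parseval equates the L^2 energy of f (normalised by 1/(2π)) with the ℓ^2 sum of its Fourier coefficients: (1/(2π)) ∫_0^{2π} |f|^2 = Σ |c_n|^2.
Compute the left side: (1/(2π)) [∫_0^π 6^2 dx + ∫_π^{2π} 11^2 dx] = (1/(2π)) · (36π + 121π) = (36 + 121)/2 = 157/2.
So Σ_{n ∈ Z} |c_n|^2 = 157/2.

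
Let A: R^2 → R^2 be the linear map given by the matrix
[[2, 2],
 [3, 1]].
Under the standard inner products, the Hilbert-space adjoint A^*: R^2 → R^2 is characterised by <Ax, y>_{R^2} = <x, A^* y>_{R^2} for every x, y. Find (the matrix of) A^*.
A^* = A^T =
[[2, 3],
 [2, 1]]

For real matrices with standard dot products, the defining identity <Ax, y> = <x, A^* y> gives (Ax)^T y = x^T (A^*) y, i.e. x^T A^T y = x^T (A^*) y. Since this holds for all x, y, we must have A^* = A^T. Therefore
A^* =
[[2, 3],
 [2, 1]].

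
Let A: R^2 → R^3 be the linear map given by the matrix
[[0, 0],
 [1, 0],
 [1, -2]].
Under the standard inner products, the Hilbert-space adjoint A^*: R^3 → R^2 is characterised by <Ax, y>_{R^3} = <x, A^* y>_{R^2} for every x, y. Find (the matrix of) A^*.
A^* = A^T =
[[0, 1, 1],
 [0, 0, -2]]

For real matrices with standard dot products, the defining identity <Ax, y> = <x, A^* y> gives (Ax)^T y = x^T (A^*) y, i.e. x^T A^T y = x^T (A^*) y. Since this holds for all x, y, we must have A^* = A^T. Therefore
A^* =
[[0, 1, 1],
 [0, 0, -2]].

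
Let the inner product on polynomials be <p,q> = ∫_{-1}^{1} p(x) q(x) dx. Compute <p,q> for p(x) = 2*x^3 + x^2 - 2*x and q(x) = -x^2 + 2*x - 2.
<p,q> = -14/5

Expand the product: p(x)·q(x) = -2*x^5 + 3*x^4 - 6*x^2 + 4*x.
∫_{-1}^{1} of each monomial x^k gives [2/(k+1) if k even, 0 if k odd]. Integrating term-by-term (or equivalently evaluating the antiderivative F(x) = -x^6/3 + 3*x^5/5 - 2*x^3 + 2*x^2 at the endpoints):
  F(1) − F(−1) = 4/15 − (46/15) = -14/5.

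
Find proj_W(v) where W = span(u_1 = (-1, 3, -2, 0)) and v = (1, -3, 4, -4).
proj_W(v) = (9/7, -27/7, 18/7, 0)

Set up U = [u_1 | ... | u_1] ∈ R^(4×1). The projector onto W = col(U) is P = U (U^T U)^(-1) U^T.
Compute U^T U =
  [14],
and U^T v = (-18).
Solve U^T U · c = U^T v for the coefficients: c = (-9/7). The projection is proj_W(v) = U c.
Check: (v - proj_W(v)) · u_1 = 0  (should be 0).
Result: proj_W(v) = (9/7, -27/7, 18/7, 0).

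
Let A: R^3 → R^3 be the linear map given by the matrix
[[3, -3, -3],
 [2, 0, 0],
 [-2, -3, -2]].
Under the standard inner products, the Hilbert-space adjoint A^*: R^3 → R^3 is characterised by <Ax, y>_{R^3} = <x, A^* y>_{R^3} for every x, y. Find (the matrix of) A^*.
A^* = A^T =
[[3, 2, -2],
 [-3, 0, -3],
 [-3, 0, -2]]

For real matrices with standard dot products, the defining identity <Ax, y> = <x, A^* y> gives (Ax)^T y = x^T (A^*) y, i.e. x^T A^T y = x^T (A^*) y. Since this holds for all x, y, we must have A^* = A^T. Therefore
A^* =
[[3, 2, -2],
 [-3, 0, -3],
 [-3, 0, -2]].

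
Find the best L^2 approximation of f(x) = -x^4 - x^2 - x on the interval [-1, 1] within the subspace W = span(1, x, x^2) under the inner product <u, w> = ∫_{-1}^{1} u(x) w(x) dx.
g(x) = -13*x^2/7 - x + 3/35

The best approximation g ∈ W is the orthogonal projection of f onto W. Writing g = a_0 + a_1 x + a_2 x^2, the coefficients solve the normal equations G · a = b where
  G_{ij} = <φ_i, φ_j> and b_i = <f, φ_i>, with φ_0 = 1, φ_1 = x, φ_2 = x^2.
G =
  [2, 0, 2/3]
  [0, 2/3, 0]
  [2/3, 0, 2/5],
b = (-16/15, -2/3, -24/35).
Solving gives a_0 = 3/35, a_1 = -1, a_2 = -13/7, so
  g(x) = -13*x^2/7 - x + 3/35.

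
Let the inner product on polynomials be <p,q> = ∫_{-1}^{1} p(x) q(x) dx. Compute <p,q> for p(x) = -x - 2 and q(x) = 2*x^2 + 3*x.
<p,q> = -14/3

Expand the product: p(x)·q(x) = -2*x^3 - 7*x^2 - 6*x.
∫_{-1}^{1} of each monomial x^k gives [2/(k+1) if k even, 0 if k odd]. Integrating term-by-term (or equivalently evaluating the antiderivative F(x) = -x^4/2 - 7*x^3/3 - 3*x^2 at the endpoints):
  F(1) − F(−1) = -35/6 − (-7/6) = -14/3.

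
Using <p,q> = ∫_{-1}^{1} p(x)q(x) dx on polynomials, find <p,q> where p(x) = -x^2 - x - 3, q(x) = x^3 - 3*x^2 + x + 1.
<p,q> = -8/15

Expand the product: p(x)·q(x) = -x^5 + 2*x^4 - x^3 + 7*x^2 - 4*x - 3.
∫_{-1}^{1} of each monomial x^k gives [2/(k+1) if k even, 0 if k odd]. Integrating term-by-term (or equivalently evaluating the antiderivative F(x) = -x^6/6 + 2*x^5/5 - x^4/4 + 7*x^3/3 - 2*x^2 - 3*x at the endpoints):
  F(1) − F(−1) = -161/60 − (-43/20) = -8/15.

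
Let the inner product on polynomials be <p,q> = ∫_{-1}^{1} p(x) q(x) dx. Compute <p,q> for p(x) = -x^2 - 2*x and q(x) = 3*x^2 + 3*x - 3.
<p,q> = -16/5

Expand the product: p(x)·q(x) = -3*x^4 - 9*x^3 - 3*x^2 + 6*x.
∫_{-1}^{1} of each monomial x^k gives [2/(k+1) if k even, 0 if k odd]. Integrating term-by-term (or equivalently evaluating the antiderivative F(x) = -3*x^5/5 - 9*x^4/4 - x^3 + 3*x^2 at the endpoints):
  F(1) − F(−1) = -17/20 − (47/20) = -16/5.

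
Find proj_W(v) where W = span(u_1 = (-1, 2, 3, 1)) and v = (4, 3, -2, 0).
proj_W(v) = (4/15, -8/15, -4/5, -4/15)

Set up U = [u_1 | ... | u_1] ∈ R^(4×1). The projector onto W = col(U) is P = U (U^T U)^(-1) U^T.
Compute U^T U =
  [15],
and U^T v = (-4).
Solve U^T U · c = U^T v for the coefficients: c = (-4/15). The projection is proj_W(v) = U c.
Check: (v - proj_W(v)) · u_1 = 0  (should be 0).
Result: proj_W(v) = (4/15, -8/15, -4/5, -4/15).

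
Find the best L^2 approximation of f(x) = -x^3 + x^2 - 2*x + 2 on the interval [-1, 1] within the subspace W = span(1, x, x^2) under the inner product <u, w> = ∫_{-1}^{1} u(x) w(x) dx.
g(x) = x^2 - 13*x/5 + 2

The best approximation g ∈ W is the orthogonal projection of f onto W. Writing g = a_0 + a_1 x + a_2 x^2, the coefficients solve the normal equations G · a = b where
  G_{ij} = <φ_i, φ_j> and b_i = <f, φ_i>, with φ_0 = 1, φ_1 = x, φ_2 = x^2.
G =
  [2, 0, 2/3]
  [0, 2/3, 0]
  [2/3, 0, 2/5],
b = (14/3, -26/15, 26/15).
Solving gives a_0 = 2, a_1 = -13/5, a_2 = 1, so
  g(x) = x^2 - 13*x/5 + 2.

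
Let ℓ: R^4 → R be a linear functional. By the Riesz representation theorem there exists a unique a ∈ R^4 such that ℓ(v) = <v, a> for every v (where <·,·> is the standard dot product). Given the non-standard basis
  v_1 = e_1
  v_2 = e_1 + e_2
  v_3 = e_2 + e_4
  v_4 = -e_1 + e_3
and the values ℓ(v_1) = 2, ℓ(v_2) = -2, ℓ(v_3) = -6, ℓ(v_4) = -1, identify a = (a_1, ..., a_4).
a = (2, -4, 1, -2)

Write a = (a_1, ..., a_4) in the standard basis. For each basis vector v_i, ℓ(v_i) = <v_i, a> is a linear equation in the a_j's. Collect the n equations into a matrix system V a = ℓ, where row i of V is v_i (expressed in the standard basis). Since V is invertible (lower-triangular with 1s on the diagonal, up to permutation), solve by back-substitution:
  V =
[[1, 0, 0, 0],
 [1, 1, 0, 0],
 [0, 1, 0, 1],
 [-1, 0, 1, 0]]
  V a = (2, -2, -6, -1)
Solving gives a = (2, -4, 1, -2).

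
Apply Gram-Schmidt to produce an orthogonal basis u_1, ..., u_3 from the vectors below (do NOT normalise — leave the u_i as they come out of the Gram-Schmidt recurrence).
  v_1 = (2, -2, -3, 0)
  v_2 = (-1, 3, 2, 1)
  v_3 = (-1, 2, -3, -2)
Orthogonal basis:
  u_1 = (2, -2, -3, 0)
  u_2 = (11/17, 23/17, -8/17, 1)
  u_3 = (-96/59, 105/59, -134/59, -143/59)

Apply the Gram-Schmidt recurrence
  u_1 = v_1
  u_i = v_i − Σ_{j<i} ((v_i · u_j) / (u_j · u_j)) · u_j.

Step by step this gives:
  u_1 = (2, -2, -3, 0)
  u_2 = (11/17, 23/17, -8/17, 1)
  u_3 = (-96/59, 105/59, -134/59, -143/59)

Orthogonality check:
  u_2 · u_1 = 0 (should be 0)
  u_3 · u_1 = 0 (should be 0)
  u_3 · u_2 = 0 (should be 0)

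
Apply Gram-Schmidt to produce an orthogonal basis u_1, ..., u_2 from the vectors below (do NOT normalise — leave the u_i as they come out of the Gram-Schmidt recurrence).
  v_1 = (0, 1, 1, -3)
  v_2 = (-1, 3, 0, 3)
Orthogonal basis:
  u_1 = (0, 1, 1, -3)
  u_2 = (-1, 39/11, 6/11, 15/11)

Apply the Gram-Schmidt recurrence
  u_1 = v_1
  u_i = v_i − Σ_{j<i} ((v_i · u_j) / (u_j · u_j)) · u_j.

Step by step this gives:
  u_1 = (0, 1, 1, -3)
  u_2 = (-1, 39/11, 6/11, 15/11)

Orthogonality check:
  u_2 · u_1 = 0 (should be 0)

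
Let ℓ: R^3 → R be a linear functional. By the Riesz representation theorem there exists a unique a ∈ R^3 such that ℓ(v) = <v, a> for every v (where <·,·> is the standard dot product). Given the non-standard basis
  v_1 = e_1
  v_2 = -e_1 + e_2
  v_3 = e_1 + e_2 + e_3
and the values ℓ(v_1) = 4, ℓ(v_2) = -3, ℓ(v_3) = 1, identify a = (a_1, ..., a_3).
a = (4, 1, -4)

Write a = (a_1, ..., a_3) in the standard basis. For each basis vector v_i, ℓ(v_i) = <v_i, a> is a linear equation in the a_j's. Collect the n equations into a matrix system V a = ℓ, where row i of V is v_i (expressed in the standard basis). Since V is invertible (lower-triangular with 1s on the diagonal, up to permutation), solve by back-substitution:
  V =
[[1, 0, 0],
 [-1, 1, 0],
 [1, 1, 1]]
  V a = (4, -3, 1)
Solving gives a = (4, 1, -4).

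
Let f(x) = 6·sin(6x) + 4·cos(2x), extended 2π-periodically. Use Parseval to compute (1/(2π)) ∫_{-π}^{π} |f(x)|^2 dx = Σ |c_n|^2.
Σ |c_n|^2 = 26

Expand |f|^2 and use orthogonality of {sin(nx), cos(mx)} on [-π, π]:
  ∫_{-π}^{π} sin(nx)^2 dx = π, ∫ cos(mx)^2 dx = π, and cross terms integrate to 0.
So ∫_{-π}^{π} f(x)^2 dx = 6^2 · π + 4^2 · π = (36 + 16)π.
Divide by 2π: (36 + 16)/2 = 26.
By Parseval, this equals Σ |c_n|^2.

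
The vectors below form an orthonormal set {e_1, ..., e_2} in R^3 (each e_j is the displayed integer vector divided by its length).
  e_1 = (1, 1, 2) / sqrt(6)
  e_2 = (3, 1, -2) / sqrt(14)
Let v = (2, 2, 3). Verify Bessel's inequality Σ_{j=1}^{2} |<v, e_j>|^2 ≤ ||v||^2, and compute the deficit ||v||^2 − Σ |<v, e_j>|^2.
Σ |<v, e_j>|^2 = 356/21; ||v||^2 = 17; deficit = 1/21

Write each e_j = u_j / sqrt(<u_j, u_j>) where u_j is the displayed integer vector. Then <v, e_j> = <v, u_j> / sqrt(<u_j, u_j>), so |<v, e_j>|^2 = <v, u_j>^2 / <u_j, u_j>.
Coefficients: <v, e_1> = 10/sqrt(6), <v, e_2> = 2/sqrt(14).
Square and sum: Σ |<v, e_j>|^2 = 356/21.
Compute ||v||^2 = v·v = 17.
Deficit = 17 − 356/21 = 1/21 ≥ 0, confirming Bessel's inequality. (The deficit equals ||v − Σ <v,e_j> e_j||^2, the squared distance from v to span{e_j}.)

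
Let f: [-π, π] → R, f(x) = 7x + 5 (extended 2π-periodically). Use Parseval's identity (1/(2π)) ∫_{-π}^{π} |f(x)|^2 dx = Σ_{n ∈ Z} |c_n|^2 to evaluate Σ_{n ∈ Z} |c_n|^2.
Σ |c_n|^2 = 49π^2/3 + 25

Expand and integrate term by term over [-π, π]:
  ∫ (7x)^2 dx = 49·(2π^3/3); ∫ 2·7·(5)·x dx = 0 (odd integrand); ∫ 5^2 dx = 25·2π.
So (1/(2π)) ∫_{-π}^{π} (7x + 5)^2 dx = 49π^2/3 + 25 = 49π^2/3 + 25.
Parseval ⇒ Σ |c_n|^2 = 49π^2/3 + 25.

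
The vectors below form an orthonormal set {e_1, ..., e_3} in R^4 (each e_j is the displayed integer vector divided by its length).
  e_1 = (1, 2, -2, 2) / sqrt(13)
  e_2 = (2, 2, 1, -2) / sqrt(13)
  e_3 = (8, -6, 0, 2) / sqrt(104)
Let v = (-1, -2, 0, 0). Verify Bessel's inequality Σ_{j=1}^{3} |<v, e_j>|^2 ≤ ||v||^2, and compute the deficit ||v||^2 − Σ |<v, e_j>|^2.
Σ |<v, e_j>|^2 = 63/13; ||v||^2 = 5; deficit = 2/13

Write each e_j = u_j / sqrt(<u_j, u_j>) where u_j is the displayed integer vector. Then <v, e_j> = <v, u_j> / sqrt(<u_j, u_j>), so |<v, e_j>|^2 = <v, u_j>^2 / <u_j, u_j>.
Coefficients: <v, e_1> = -5/sqrt(13), <v, e_2> = -6/sqrt(13), <v, e_3> = 4/sqrt(104).
Square and sum: Σ |<v, e_j>|^2 = 63/13.
Compute ||v||^2 = v·v = 5.
Deficit = 5 − 63/13 = 2/13 ≥ 0, confirming Bessel's inequality. (The deficit equals ||v − Σ <v,e_j> e_j||^2, the squared distance from v to span{e_j}.)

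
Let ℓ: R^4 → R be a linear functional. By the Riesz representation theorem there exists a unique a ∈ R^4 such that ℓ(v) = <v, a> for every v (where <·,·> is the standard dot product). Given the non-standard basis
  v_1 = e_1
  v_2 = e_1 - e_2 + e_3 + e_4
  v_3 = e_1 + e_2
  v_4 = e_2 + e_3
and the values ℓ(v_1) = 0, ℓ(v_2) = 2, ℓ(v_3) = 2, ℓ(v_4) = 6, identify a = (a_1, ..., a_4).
a = (0, 2, 4, 0)

Write a = (a_1, ..., a_4) in the standard basis. For each basis vector v_i, ℓ(v_i) = <v_i, a> is a linear equation in the a_j's. Collect the n equations into a matrix system V a = ℓ, where row i of V is v_i (expressed in the standard basis). Since V is invertible (lower-triangular with 1s on the diagonal, up to permutation), solve by back-substitution:
  V =
[[1, 0, 0, 0],
 [1, -1, 1, 1],
 [1, 1, 0, 0],
 [0, 1, 1, 0]]
  V a = (0, 2, 2, 6)
Solving gives a = (0, 2, 4, 0).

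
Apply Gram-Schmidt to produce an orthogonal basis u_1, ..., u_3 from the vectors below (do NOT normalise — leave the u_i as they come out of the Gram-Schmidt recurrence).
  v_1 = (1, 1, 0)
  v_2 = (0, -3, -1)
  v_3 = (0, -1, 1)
Orthogonal basis:
  u_1 = (1, 1, 0)
  u_2 = (3/2, -3/2, -1)
  u_3 = (4/11, -4/11, 12/11)

Apply the Gram-Schmidt recurrence
  u_1 = v_1
  u_i = v_i − Σ_{j<i} ((v_i · u_j) / (u_j · u_j)) · u_j.

Step by step this gives:
  u_1 = (1, 1, 0)
  u_2 = (3/2, -3/2, -1)
  u_3 = (4/11, -4/11, 12/11)

Orthogonality check:
  u_2 · u_1 = 0 (should be 0)
  u_3 · u_1 = 0 (should be 0)
  u_3 · u_2 = 0 (should be 0)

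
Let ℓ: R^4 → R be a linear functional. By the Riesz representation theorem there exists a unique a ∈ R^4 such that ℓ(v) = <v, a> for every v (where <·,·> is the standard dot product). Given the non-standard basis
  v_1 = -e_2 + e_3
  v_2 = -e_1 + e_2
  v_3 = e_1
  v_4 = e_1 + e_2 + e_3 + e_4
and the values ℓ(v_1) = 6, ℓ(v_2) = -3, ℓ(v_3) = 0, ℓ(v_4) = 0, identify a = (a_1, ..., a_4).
a = (0, -3, 3, 0)

Write a = (a_1, ..., a_4) in the standard basis. For each basis vector v_i, ℓ(v_i) = <v_i, a> is a linear equation in the a_j's. Collect the n equations into a matrix system V a = ℓ, where row i of V is v_i (expressed in the standard basis). Since V is invertible (lower-triangular with 1s on the diagonal, up to permutation), solve by back-substitution:
  V =
[[0, -1, 1, 0],
 [-1, 1, 0, 0],
 [1, 0, 0, 0],
 [1, 1, 1, 1]]
  V a = (6, -3, 0, 0)
Solving gives a = (0, -3, 3, 0).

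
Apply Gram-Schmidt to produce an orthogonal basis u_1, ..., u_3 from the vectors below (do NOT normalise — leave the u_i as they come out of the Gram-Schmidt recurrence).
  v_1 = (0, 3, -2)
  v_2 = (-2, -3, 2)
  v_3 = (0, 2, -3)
Orthogonal basis:
  u_1 = (0, 3, -2)
  u_2 = (-2, 0, 0)
  u_3 = (0, -10/13, -15/13)

Apply the Gram-Schmidt recurrence
  u_1 = v_1
  u_i = v_i − Σ_{j<i} ((v_i · u_j) / (u_j · u_j)) · u_j.

Step by step this gives:
  u_1 = (0, 3, -2)
  u_2 = (-2, 0, 0)
  u_3 = (0, -10/13, -15/13)

Orthogonality check:
  u_2 · u_1 = 0 (should be 0)
  u_3 · u_1 = 0 (should be 0)
  u_3 · u_2 = 0 (should be 0)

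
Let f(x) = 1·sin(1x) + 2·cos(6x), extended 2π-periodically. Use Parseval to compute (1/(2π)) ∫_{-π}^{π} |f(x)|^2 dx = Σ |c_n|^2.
Σ |c_n|^2 = 5/2

Expand |f|^2 and use orthogonality of {sin(nx), cos(mx)} on [-π, π]:
  ∫_{-π}^{π} sin(nx)^2 dx = π, ∫ cos(mx)^2 dx = π, and cross terms integrate to 0.
So ∫_{-π}^{π} f(x)^2 dx = 1^2 · π + 2^2 · π = (1 + 4)π.
Divide by 2π: (1 + 4)/2 = 5/2.
By Parseval, this equals Σ |c_n|^2.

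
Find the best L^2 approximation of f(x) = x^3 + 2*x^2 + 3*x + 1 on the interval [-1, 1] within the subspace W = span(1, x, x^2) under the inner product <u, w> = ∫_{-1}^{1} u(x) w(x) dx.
g(x) = 2*x^2 + 18*x/5 + 1

The best approximation g ∈ W is the orthogonal projection of f onto W. Writing g = a_0 + a_1 x + a_2 x^2, the coefficients solve the normal equations G · a = b where
  G_{ij} = <φ_i, φ_j> and b_i = <f, φ_i>, with φ_0 = 1, φ_1 = x, φ_2 = x^2.
G =
  [2, 0, 2/3]
  [0, 2/3, 0]
  [2/3, 0, 2/5],
b = (10/3, 12/5, 22/15).
Solving gives a_0 = 1, a_1 = 18/5, a_2 = 2, so
  g(x) = 2*x^2 + 18*x/5 + 1.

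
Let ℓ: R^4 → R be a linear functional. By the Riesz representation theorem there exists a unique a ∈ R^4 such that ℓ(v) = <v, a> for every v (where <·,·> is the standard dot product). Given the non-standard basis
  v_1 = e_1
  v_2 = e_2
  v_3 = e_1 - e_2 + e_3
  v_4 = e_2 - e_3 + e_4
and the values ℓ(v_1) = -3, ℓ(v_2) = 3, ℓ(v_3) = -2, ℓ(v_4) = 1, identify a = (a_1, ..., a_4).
a = (-3, 3, 4, 2)

Write a = (a_1, ..., a_4) in the standard basis. For each basis vector v_i, ℓ(v_i) = <v_i, a> is a linear equation in the a_j's. Collect the n equations into a matrix system V a = ℓ, where row i of V is v_i (expressed in the standard basis). Since V is invertible (lower-triangular with 1s on the diagonal, up to permutation), solve by back-substitution:
  V =
[[1, 0, 0, 0],
 [0, 1, 0, 0],
 [1, -1, 1, 0],
 [0, 1, -1, 1]]
  V a = (-3, 3, -2, 1)
Solving gives a = (-3, 3, 4, 2).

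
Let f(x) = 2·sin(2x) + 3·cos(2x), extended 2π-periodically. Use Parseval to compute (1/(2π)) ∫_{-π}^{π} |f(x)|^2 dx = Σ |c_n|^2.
Σ |c_n|^2 = 13/2

Expand |f|^2 and use orthogonality of {sin(nx), cos(mx)} on [-π, π]:
  ∫_{-π}^{π} sin(nx)^2 dx = π, ∫ cos(mx)^2 dx = π, and cross terms integrate to 0.
So ∫_{-π}^{π} f(x)^2 dx = 2^2 · π + 3^2 · π = (4 + 9)π.
Divide by 2π: (4 + 9)/2 = 13/2.
By Parseval, this equals Σ |c_n|^2.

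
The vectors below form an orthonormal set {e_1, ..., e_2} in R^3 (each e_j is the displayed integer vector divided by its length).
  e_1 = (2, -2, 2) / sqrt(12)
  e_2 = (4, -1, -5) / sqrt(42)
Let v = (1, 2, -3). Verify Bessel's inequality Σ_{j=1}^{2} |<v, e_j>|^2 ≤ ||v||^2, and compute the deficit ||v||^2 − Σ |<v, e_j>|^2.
Σ |<v, e_j>|^2 = 171/14; ||v||^2 = 14; deficit = 25/14

Write each e_j = u_j / sqrt(<u_j, u_j>) where u_j is the displayed integer vector. Then <v, e_j> = <v, u_j> / sqrt(<u_j, u_j>), so |<v, e_j>|^2 = <v, u_j>^2 / <u_j, u_j>.
Coefficients: <v, e_1> = -8/sqrt(12), <v, e_2> = 17/sqrt(42).
Square and sum: Σ |<v, e_j>|^2 = 171/14.
Compute ||v||^2 = v·v = 14.
Deficit = 14 − 171/14 = 25/14 ≥ 0, confirming Bessel's inequality. (The deficit equals ||v − Σ <v,e_j> e_j||^2, the squared distance from v to span{e_j}.)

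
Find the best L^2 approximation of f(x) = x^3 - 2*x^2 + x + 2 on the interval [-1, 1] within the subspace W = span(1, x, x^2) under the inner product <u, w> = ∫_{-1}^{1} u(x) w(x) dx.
g(x) = -2*x^2 + 8*x/5 + 2

The best approximation g ∈ W is the orthogonal projection of f onto W. Writing g = a_0 + a_1 x + a_2 x^2, the coefficients solve the normal equations G · a = b where
  G_{ij} = <φ_i, φ_j> and b_i = <f, φ_i>, with φ_0 = 1, φ_1 = x, φ_2 = x^2.
G =
  [2, 0, 2/3]
  [0, 2/3, 0]
  [2/3, 0, 2/5],
b = (8/3, 16/15, 8/15).
Solving gives a_0 = 2, a_1 = 8/5, a_2 = -2, so
  g(x) = -2*x^2 + 8*x/5 + 2.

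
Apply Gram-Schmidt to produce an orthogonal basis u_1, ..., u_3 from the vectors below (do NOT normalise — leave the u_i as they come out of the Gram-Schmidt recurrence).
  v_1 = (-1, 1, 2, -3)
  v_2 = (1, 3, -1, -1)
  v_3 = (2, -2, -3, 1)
Orthogonal basis:
  u_1 = (-1, 1, 2, -3)
  u_2 = (6/5, 14/5, -7/5, -2/5)
  u_3 = (61/57, -73/57, -68/57, -30/19)

Apply the Gram-Schmidt recurrence
  u_1 = v_1
  u_i = v_i − Σ_{j<i} ((v_i · u_j) / (u_j · u_j)) · u_j.

Step by step this gives:
  u_1 = (-1, 1, 2, -3)
  u_2 = (6/5, 14/5, -7/5, -2/5)
  u_3 = (61/57, -73/57, -68/57, -30/19)

Orthogonality check:
  u_2 · u_1 = 0 (should be 0)
  u_3 · u_1 = 0 (should be 0)
  u_3 · u_2 = 0 (should be 0)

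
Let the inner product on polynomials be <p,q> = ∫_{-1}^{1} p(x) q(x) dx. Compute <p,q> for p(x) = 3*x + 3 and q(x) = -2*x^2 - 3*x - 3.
<p,q> = -28

Expand the product: p(x)·q(x) = -6*x^3 - 15*x^2 - 18*x - 9.
∫_{-1}^{1} of each monomial x^k gives [2/(k+1) if k even, 0 if k odd]. Integrating term-by-term (or equivalently evaluating the antiderivative F(x) = -3*x^4/2 - 5*x^3 - 9*x^2 - 9*x at the endpoints):
  F(1) − F(−1) = -49/2 − (7/2) = -28.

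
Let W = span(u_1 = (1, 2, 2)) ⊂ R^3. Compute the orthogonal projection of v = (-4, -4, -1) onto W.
proj_W(v) = (-14/9, -28/9, -28/9)

Set up U = [u_1 | ... | u_1] ∈ R^(3×1). The projector onto W = col(U) is P = U (U^T U)^(-1) U^T.
Compute U^T U =
  [9],
and U^T v = (-14).
Solve U^T U · c = U^T v for the coefficients: c = (-14/9). The projection is proj_W(v) = U c.
Check: (v - proj_W(v)) · u_1 = 0  (should be 0).
Result: proj_W(v) = (-14/9, -28/9, -28/9).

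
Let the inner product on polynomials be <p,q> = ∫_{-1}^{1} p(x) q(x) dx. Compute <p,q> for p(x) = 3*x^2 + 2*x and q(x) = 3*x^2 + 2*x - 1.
<p,q> = 64/15

Expand the product: p(x)·q(x) = 9*x^4 + 12*x^3 + x^2 - 2*x.
∫_{-1}^{1} of each monomial x^k gives [2/(k+1) if k even, 0 if k odd]. Integrating term-by-term (or equivalently evaluating the antiderivative F(x) = 9*x^5/5 + 3*x^4 + x^3/3 - x^2 at the endpoints):
  F(1) − F(−1) = 62/15 − (-2/15) = 64/15.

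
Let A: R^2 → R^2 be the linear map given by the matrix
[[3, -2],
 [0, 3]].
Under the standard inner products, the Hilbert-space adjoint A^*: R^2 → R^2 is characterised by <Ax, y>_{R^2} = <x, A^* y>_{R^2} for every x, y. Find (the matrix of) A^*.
A^* = A^T =
[[3, 0],
 [-2, 3]]

For real matrices with standard dot products, the defining identity <Ax, y> = <x, A^* y> gives (Ax)^T y = x^T (A^*) y, i.e. x^T A^T y = x^T (A^*) y. Since this holds for all x, y, we must have A^* = A^T. Therefore
A^* =
[[3, 0],
 [-2, 3]].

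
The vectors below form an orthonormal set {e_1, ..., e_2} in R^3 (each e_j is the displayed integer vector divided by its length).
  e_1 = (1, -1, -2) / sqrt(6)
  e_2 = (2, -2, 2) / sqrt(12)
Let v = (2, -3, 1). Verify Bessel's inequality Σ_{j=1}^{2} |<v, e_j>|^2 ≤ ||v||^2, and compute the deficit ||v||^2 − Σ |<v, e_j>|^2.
Σ |<v, e_j>|^2 = 27/2; ||v||^2 = 14; deficit = 1/2

Write each e_j = u_j / sqrt(<u_j, u_j>) where u_j is the displayed integer vector. Then <v, e_j> = <v, u_j> / sqrt(<u_j, u_j>), so |<v, e_j>|^2 = <v, u_j>^2 / <u_j, u_j>.
Coefficients: <v, e_1> = 3/sqrt(6), <v, e_2> = 12/sqrt(12).
Square and sum: Σ |<v, e_j>|^2 = 27/2.
Compute ||v||^2 = v·v = 14.
Deficit = 14 − 27/2 = 1/2 ≥ 0, confirming Bessel's inequality. (The deficit equals ||v − Σ <v,e_j> e_j||^2, the squared distance from v to span{e_j}.)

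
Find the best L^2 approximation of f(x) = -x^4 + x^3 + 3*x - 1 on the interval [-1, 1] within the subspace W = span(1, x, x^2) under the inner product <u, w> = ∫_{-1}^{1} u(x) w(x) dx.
g(x) = -6*x^2/7 + 18*x/5 - 32/35

The best approximation g ∈ W is the orthogonal projection of f onto W. Writing g = a_0 + a_1 x + a_2 x^2, the coefficients solve the normal equations G · a = b where
  G_{ij} = <φ_i, φ_j> and b_i = <f, φ_i>, with φ_0 = 1, φ_1 = x, φ_2 = x^2.
G =
  [2, 0, 2/3]
  [0, 2/3, 0]
  [2/3, 0, 2/5],
b = (-12/5, 12/5, -20/21).
Solving gives a_0 = -32/35, a_1 = 18/5, a_2 = -6/7, so
  g(x) = -6*x^2/7 + 18*x/5 - 32/35.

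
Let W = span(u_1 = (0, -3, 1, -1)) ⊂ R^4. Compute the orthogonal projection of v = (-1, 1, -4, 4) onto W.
proj_W(v) = (0, 3, -1, 1)

Set up U = [u_1 | ... | u_1] ∈ R^(4×1). The projector onto W = col(U) is P = U (U^T U)^(-1) U^T.
Compute U^T U =
  [11],
and U^T v = (-11).
Solve U^T U · c = U^T v for the coefficients: c = (-1). The projection is proj_W(v) = U c.
Check: (v - proj_W(v)) · u_1 = 0  (should be 0).
Result: proj_W(v) = (0, 3, -1, 1).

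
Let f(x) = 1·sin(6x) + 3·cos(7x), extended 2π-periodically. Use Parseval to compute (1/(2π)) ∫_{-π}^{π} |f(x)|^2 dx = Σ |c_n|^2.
Σ |c_n|^2 = 5

Expand |f|^2 and use orthogonality of {sin(nx), cos(mx)} on [-π, π]:
  ∫_{-π}^{π} sin(nx)^2 dx = π, ∫ cos(mx)^2 dx = π, and cross terms integrate to 0.
So ∫_{-π}^{π} f(x)^2 dx = 1^2 · π + 3^2 · π = (1 + 9)π.
Divide by 2π: (1 + 9)/2 = 5.
By Parseval, this equals Σ |c_n|^2.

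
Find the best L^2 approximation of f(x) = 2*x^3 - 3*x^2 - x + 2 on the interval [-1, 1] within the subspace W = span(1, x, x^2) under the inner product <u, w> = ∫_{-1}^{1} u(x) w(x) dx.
g(x) = -3*x^2 + x/5 + 2

The best approximation g ∈ W is the orthogonal projection of f onto W. Writing g = a_0 + a_1 x + a_2 x^2, the coefficients solve the normal equations G · a = b where
  G_{ij} = <φ_i, φ_j> and b_i = <f, φ_i>, with φ_0 = 1, φ_1 = x, φ_2 = x^2.
G =
  [2, 0, 2/3]
  [0, 2/3, 0]
  [2/3, 0, 2/5],
b = (2, 2/15, 2/15).
Solving gives a_0 = 2, a_1 = 1/5, a_2 = -3, so
  g(x) = -3*x^2 + x/5 + 2.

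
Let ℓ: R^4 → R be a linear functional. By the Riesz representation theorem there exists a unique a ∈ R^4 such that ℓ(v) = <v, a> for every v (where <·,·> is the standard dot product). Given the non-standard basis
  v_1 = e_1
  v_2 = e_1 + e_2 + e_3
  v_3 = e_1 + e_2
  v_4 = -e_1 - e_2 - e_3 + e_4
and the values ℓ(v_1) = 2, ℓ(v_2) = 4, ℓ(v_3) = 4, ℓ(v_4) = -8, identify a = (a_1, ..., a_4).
a = (2, 2, 0, -4)

Write a = (a_1, ..., a_4) in the standard basis. For each basis vector v_i, ℓ(v_i) = <v_i, a> is a linear equation in the a_j's. Collect the n equations into a matrix system V a = ℓ, where row i of V is v_i (expressed in the standard basis). Since V is invertible (lower-triangular with 1s on the diagonal, up to permutation), solve by back-substitution:
  V =
[[1, 0, 0, 0],
 [1, 1, 1, 0],
 [1, 1, 0, 0],
 [-1, -1, -1, 1]]
  V a = (2, 4, 4, -8)
Solving gives a = (2, 2, 0, -4).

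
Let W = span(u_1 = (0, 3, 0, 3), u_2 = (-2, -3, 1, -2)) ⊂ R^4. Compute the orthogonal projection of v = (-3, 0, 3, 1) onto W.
proj_W(v) = (-38/11, -4/11, 19/11, 15/11)

Set up U = [u_1 | ... | u_2] ∈ R^(4×2). The projector onto W = col(U) is P = U (U^T U)^(-1) U^T.
Compute U^T U =
  [18, -15]
  [-15, 18],
and U^T v = (3, 7).
Solve U^T U · c = U^T v for the coefficients: c = (53/33, 19/11). The projection is proj_W(v) = U c.
Check: (v - proj_W(v)) · u_1 = 0  (should be 0).
Check: (v - proj_W(v)) · u_2 = 0  (should be 0).
Result: proj_W(v) = (-38/11, -4/11, 19/11, 15/11).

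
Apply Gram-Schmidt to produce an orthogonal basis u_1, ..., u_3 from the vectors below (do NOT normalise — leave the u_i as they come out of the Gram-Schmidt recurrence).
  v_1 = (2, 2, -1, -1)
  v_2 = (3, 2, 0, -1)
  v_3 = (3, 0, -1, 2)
Orthogonal basis:
  u_1 = (2, 2, -1, -1)
  u_2 = (4/5, -1/5, 11/10, 1/10)
  u_3 = (26/19, -16/19, -26/19, 46/19)

Apply the Gram-Schmidt recurrence
  u_1 = v_1
  u_i = v_i − Σ_{j<i} ((v_i · u_j) / (u_j · u_j)) · u_j.

Step by step this gives:
  u_1 = (2, 2, -1, -1)
  u_2 = (4/5, -1/5, 11/10, 1/10)
  u_3 = (26/19, -16/19, -26/19, 46/19)

Orthogonality check:
  u_2 · u_1 = 0 (should be 0)
  u_3 · u_1 = 0 (should be 0)
  u_3 · u_2 = 0 (should be 0)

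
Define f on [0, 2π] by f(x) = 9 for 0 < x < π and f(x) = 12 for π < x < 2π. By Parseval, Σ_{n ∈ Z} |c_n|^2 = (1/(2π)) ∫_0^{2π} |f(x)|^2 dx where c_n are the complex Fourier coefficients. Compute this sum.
Σ |c_n|^2 = 225/2

Parseval equates the L^2 energy of f (normalised by 1/(2π)) with the ℓ^2 sum of its Fourier coefficients: (1/(2π)) ∫_0^{2π} |f|^2 = Σ |c_n|^2.
Compute the left side: (1/(2π)) [∫_0^π 9^2 dx + ∫_π^{2π} 12^2 dx] = (1/(2π)) · (81π + 144π) = (81 + 144)/2 = 225/2.
So Σ_{n ∈ Z} |c_n|^2 = 225/2.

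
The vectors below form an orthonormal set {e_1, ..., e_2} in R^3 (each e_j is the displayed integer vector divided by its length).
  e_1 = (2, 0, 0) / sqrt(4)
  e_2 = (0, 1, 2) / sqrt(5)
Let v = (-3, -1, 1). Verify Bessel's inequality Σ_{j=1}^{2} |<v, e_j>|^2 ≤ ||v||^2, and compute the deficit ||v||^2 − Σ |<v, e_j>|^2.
Σ |<v, e_j>|^2 = 46/5; ||v||^2 = 11; deficit = 9/5

Write each e_j = u_j / sqrt(<u_j, u_j>) where u_j is the displayed integer vector. Then <v, e_j> = <v, u_j> / sqrt(<u_j, u_j>), so |<v, e_j>|^2 = <v, u_j>^2 / <u_j, u_j>.
Coefficients: <v, e_1> = -6/sqrt(4), <v, e_2> = 1/sqrt(5).
Square and sum: Σ |<v, e_j>|^2 = 46/5.
Compute ||v||^2 = v·v = 11.
Deficit = 11 − 46/5 = 9/5 ≥ 0, confirming Bessel's inequality. (The deficit equals ||v − Σ <v,e_j> e_j||^2, the squared distance from v to span{e_j}.)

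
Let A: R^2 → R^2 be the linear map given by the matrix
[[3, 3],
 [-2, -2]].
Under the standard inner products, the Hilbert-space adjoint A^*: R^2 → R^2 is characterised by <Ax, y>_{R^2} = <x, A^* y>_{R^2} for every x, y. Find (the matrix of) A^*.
A^* = A^T =
[[3, -2],
 [3, -2]]

For real matrices with standard dot products, the defining identity <Ax, y> = <x, A^* y> gives (Ax)^T y = x^T (A^*) y, i.e. x^T A^T y = x^T (A^*) y. Since this holds for all x, y, we must have A^* = A^T. Therefore
A^* =
[[3, -2],
 [3, -2]].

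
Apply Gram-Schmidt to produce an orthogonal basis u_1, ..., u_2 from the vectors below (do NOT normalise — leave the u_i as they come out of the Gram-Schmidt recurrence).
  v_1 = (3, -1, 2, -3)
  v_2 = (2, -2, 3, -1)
Orthogonal basis:
  u_1 = (3, -1, 2, -3)
  u_2 = (-5/23, -29/23, 35/23, 28/23)

Apply the Gram-Schmidt recurrence
  u_1 = v_1
  u_i = v_i − Σ_{j<i} ((v_i · u_j) / (u_j · u_j)) · u_j.

Step by step this gives:
  u_1 = (3, -1, 2, -3)
  u_2 = (-5/23, -29/23, 35/23, 28/23)

Orthogonality check:
  u_2 · u_1 = 0 (should be 0)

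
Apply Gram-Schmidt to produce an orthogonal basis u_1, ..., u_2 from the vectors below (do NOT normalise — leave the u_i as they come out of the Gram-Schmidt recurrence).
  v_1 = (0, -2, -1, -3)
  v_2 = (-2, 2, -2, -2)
Orthogonal basis:
  u_1 = (0, -2, -1, -3)
  u_2 = (-2, 18/7, -12/7, -8/7)

Apply the Gram-Schmidt recurrence
  u_1 = v_1
  u_i = v_i − Σ_{j<i} ((v_i · u_j) / (u_j · u_j)) · u_j.

Step by step this gives:
  u_1 = (0, -2, -1, -3)
  u_2 = (-2, 18/7, -12/7, -8/7)

Orthogonality check:
  u_2 · u_1 = 0 (should be 0)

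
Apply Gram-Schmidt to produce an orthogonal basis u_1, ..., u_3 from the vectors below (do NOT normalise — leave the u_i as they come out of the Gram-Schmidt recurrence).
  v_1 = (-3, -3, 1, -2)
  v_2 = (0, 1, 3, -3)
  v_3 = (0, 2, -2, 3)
Orthogonal basis:
  u_1 = (-3, -3, 1, -2)
  u_2 = (18/23, 41/23, 63/23, -57/23)
  u_3 = (-564/401, 453/401, 31/401, 182/401)

Apply the Gram-Schmidt recurrence
  u_1 = v_1
  u_i = v_i − Σ_{j<i} ((v_i · u_j) / (u_j · u_j)) · u_j.

Step by step this gives:
  u_1 = (-3, -3, 1, -2)
  u_2 = (18/23, 41/23, 63/23, -57/23)
  u_3 = (-564/401, 453/401, 31/401, 182/401)

Orthogonality check:
  u_2 · u_1 = 0 (should be 0)
  u_3 · u_1 = 0 (should be 0)
  u_3 · u_2 = 0 (should be 0)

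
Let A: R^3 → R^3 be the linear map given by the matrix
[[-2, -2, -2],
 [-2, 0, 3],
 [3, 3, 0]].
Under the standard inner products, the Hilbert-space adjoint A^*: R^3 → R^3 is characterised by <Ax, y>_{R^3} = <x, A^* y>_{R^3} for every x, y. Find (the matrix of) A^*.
A^* = A^T =
[[-2, -2, 3],
 [-2, 0, 3],
 [-2, 3, 0]]

For real matrices with standard dot products, the defining identity <Ax, y> = <x, A^* y> gives (Ax)^T y = x^T (A^*) y, i.e. x^T A^T y = x^T (A^*) y. Since this holds for all x, y, we must have A^* = A^T. Therefore
A^* =
[[-2, -2, 3],
 [-2, 0, 3],
 [-2, 3, 0]].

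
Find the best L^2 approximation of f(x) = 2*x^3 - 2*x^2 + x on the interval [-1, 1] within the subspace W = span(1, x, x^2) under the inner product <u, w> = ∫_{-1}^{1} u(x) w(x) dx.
g(x) = -2*x^2 + 11*x/5

The best approximation g ∈ W is the orthogonal projection of f onto W. Writing g = a_0 + a_1 x + a_2 x^2, the coefficients solve the normal equations G · a = b where
  G_{ij} = <φ_i, φ_j> and b_i = <f, φ_i>, with φ_0 = 1, φ_1 = x, φ_2 = x^2.
G =
  [2, 0, 2/3]
  [0, 2/3, 0]
  [2/3, 0, 2/5],
b = (-4/3, 22/15, -4/5).
Solving gives a_0 = 0, a_1 = 11/5, a_2 = -2, so
  g(x) = -2*x^2 + 11*x/5.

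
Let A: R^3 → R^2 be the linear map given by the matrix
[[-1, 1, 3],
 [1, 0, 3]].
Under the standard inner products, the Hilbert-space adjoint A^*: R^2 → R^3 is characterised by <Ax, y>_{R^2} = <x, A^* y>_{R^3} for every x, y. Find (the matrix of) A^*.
A^* = A^T =
[[-1, 1],
 [1, 0],
 [3, 3]]

For real matrices with standard dot products, the defining identity <Ax, y> = <x, A^* y> gives (Ax)^T y = x^T (A^*) y, i.e. x^T A^T y = x^T (A^*) y. Since this holds for all x, y, we must have A^* = A^T. Therefore
A^* =
[[-1, 1],
 [1, 0],
 [3, 3]].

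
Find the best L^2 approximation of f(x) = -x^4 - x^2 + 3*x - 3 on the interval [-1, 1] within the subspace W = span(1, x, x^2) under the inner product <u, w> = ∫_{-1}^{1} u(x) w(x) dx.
g(x) = -13*x^2/7 + 3*x - 102/35

The best approximation g ∈ W is the orthogonal projection of f onto W. Writing g = a_0 + a_1 x + a_2 x^2, the coefficients solve the normal equations G · a = b where
  G_{ij} = <φ_i, φ_j> and b_i = <f, φ_i>, with φ_0 = 1, φ_1 = x, φ_2 = x^2.
G =
  [2, 0, 2/3]
  [0, 2/3, 0]
  [2/3, 0, 2/5],
b = (-106/15, 2, -94/35).
Solving gives a_0 = -102/35, a_1 = 3, a_2 = -13/7, so
  g(x) = -13*x^2/7 + 3*x - 102/35.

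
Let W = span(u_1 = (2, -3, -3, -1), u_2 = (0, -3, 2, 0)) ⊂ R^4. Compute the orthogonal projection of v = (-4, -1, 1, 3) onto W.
proj_W(v) = (-158/145, 3/29, 77/29, 79/145)

Set up U = [u_1 | ... | u_2] ∈ R^(4×2). The projector onto W = col(U) is P = U (U^T U)^(-1) U^T.
Compute U^T U =
  [23, 3]
  [3, 13],
and U^T v = (-11, 5).
Solve U^T U · c = U^T v for the coefficients: c = (-79/145, 74/145). The projection is proj_W(v) = U c.
Check: (v - proj_W(v)) · u_1 = 0  (should be 0).
Check: (v - proj_W(v)) · u_2 = 0  (should be 0).
Result: proj_W(v) = (-158/145, 3/29, 77/29, 79/145).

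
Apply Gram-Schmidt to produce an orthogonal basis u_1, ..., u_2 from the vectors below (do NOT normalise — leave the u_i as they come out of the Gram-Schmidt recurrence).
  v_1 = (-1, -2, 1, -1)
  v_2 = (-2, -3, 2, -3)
Orthogonal basis:
  u_1 = (-1, -2, 1, -1)
  u_2 = (-1/7, 5/7, 1/7, -8/7)

Apply the Gram-Schmidt recurrence
  u_1 = v_1
  u_i = v_i − Σ_{j<i} ((v_i · u_j) / (u_j · u_j)) · u_j.

Step by step this gives:
  u_1 = (-1, -2, 1, -1)
  u_2 = (-1/7, 5/7, 1/7, -8/7)

Orthogonality check:
  u_2 · u_1 = 0 (should be 0)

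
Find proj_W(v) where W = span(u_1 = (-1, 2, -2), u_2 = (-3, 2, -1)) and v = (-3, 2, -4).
proj_W(v) = (-37/15, 10/3, -44/15)

Set up U = [u_1 | ... | u_2] ∈ R^(3×2). The projector onto W = col(U) is P = U (U^T U)^(-1) U^T.
Compute U^T U =
  [9, 9]
  [9, 14],
and U^T v = (15, 17).
Solve U^T U · c = U^T v for the coefficients: c = (19/15, 2/5). The projection is proj_W(v) = U c.
Check: (v - proj_W(v)) · u_1 = 0  (should be 0).
Check: (v - proj_W(v)) · u_2 = 0  (should be 0).
Result: proj_W(v) = (-37/15, 10/3, -44/15).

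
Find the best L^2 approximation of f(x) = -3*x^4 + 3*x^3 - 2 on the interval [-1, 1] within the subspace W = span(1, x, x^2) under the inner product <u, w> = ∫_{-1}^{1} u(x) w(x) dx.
g(x) = -18*x^2/7 + 9*x/5 - 61/35

The best approximation g ∈ W is the orthogonal projection of f onto W. Writing g = a_0 + a_1 x + a_2 x^2, the coefficients solve the normal equations G · a = b where
  G_{ij} = <φ_i, φ_j> and b_i = <f, φ_i>, with φ_0 = 1, φ_1 = x, φ_2 = x^2.
G =
  [2, 0, 2/3]
  [0, 2/3, 0]
  [2/3, 0, 2/5],
b = (-26/5, 6/5, -46/21).
Solving gives a_0 = -61/35, a_1 = 9/5, a_2 = -18/7, so
  g(x) = -18*x^2/7 + 9*x/5 - 61/35.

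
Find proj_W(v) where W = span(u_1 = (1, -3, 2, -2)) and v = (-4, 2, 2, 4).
proj_W(v) = (-7/9, 7/3, -14/9, 14/9)

Set up U = [u_1 | ... | u_1] ∈ R^(4×1). The projector onto W = col(U) is P = U (U^T U)^(-1) U^T.
Compute U^T U =
  [18],
and U^T v = (-14).
Solve U^T U · c = U^T v for the coefficients: c = (-7/9). The projection is proj_W(v) = U c.
Check: (v - proj_W(v)) · u_1 = 0  (should be 0).
Result: proj_W(v) = (-7/9, 7/3, -14/9, 14/9).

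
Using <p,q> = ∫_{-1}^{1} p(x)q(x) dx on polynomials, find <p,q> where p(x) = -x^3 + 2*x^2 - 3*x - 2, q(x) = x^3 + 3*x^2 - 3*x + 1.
<p,q> = 152/105

Expand the product: p(x)·q(x) = -x^6 - x^5 + 6*x^4 - 18*x^3 + 5*x^2 + 3*x - 2.
∫_{-1}^{1} of each monomial x^k gives [2/(k+1) if k even, 0 if k odd]. Integrating term-by-term (or equivalently evaluating the antiderivative F(x) = -x^7/7 - x^6/6 + 6*x^5/5 - 9*x^4/2 + 5*x^3/3 + 3*x^2/2 - 2*x at the endpoints):
  F(1) − F(−1) = -171/70 − (-817/210) = 152/105.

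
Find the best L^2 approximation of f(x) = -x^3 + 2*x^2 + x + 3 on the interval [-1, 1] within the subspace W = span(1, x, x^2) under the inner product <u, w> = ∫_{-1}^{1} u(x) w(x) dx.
g(x) = 2*x^2 + 2*x/5 + 3

The best approximation g ∈ W is the orthogonal projection of f onto W. Writing g = a_0 + a_1 x + a_2 x^2, the coefficients solve the normal equations G · a = b where
  G_{ij} = <φ_i, φ_j> and b_i = <f, φ_i>, with φ_0 = 1, φ_1 = x, φ_2 = x^2.
G =
  [2, 0, 2/3]
  [0, 2/3, 0]
  [2/3, 0, 2/5],
b = (22/3, 4/15, 14/5).
Solving gives a_0 = 3, a_1 = 2/5, a_2 = 2, so
  g(x) = 2*x^2 + 2*x/5 + 3.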